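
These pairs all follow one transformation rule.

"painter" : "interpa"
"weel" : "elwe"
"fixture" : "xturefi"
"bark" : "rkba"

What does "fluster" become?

usterfl

The transformation: move the first 2 characters to the end (rotate left by 2).
Doing the same to "fluster": "usterfl".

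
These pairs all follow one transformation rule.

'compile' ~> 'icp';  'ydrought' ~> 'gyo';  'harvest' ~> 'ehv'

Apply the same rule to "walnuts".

The rule is to move the last 3 characters to the front (rotate right by 3), then keep one character in every 3, starting at position 1 (positions 1st, 4th, 7th, ...).
For "walnuts", step one produces "utswaln"; step two turns that into "uwn".

uwn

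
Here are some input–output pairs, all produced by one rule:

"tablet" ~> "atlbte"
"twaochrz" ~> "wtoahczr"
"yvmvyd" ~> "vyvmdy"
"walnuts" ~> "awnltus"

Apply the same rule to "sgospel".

In each case the input is transformed by: swap each adjacent pair of characters (1↔2, 3↔4, ...).
On "sgospel" that produces "gssoepl".

gssoepl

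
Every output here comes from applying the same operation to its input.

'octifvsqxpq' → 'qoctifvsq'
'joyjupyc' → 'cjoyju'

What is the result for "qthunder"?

The transformation: move the last 3 characters to the front (rotate right by 3), then delete the first 2 characters.
Applying both steps to "qthunder": "derqthun", then "rqthun".

rqthun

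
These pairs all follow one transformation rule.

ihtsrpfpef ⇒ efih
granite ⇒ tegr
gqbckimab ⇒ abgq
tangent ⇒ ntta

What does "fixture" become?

Rule — move the last 2 characters to the front (rotate right by 2), then keep only the first 4 characters.
For "fixture" the result is "refi".
(Check on "gqbckimab": → "abgqbckim" → "abgq" ✓)

refi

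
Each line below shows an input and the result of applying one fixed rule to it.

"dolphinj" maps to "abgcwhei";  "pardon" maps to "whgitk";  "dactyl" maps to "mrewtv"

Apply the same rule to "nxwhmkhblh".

daueagqpaf

The rule is to shift every letter 7 places backward in the alphabet (wrapping around), then swap the front and back halves of the string.
Working it through for "nxwhmkhblh": intermediate "gqpafdauea", final "daueagqpaf".
(Check on "pardon": → "itkwhg" → "whgitk" ✓)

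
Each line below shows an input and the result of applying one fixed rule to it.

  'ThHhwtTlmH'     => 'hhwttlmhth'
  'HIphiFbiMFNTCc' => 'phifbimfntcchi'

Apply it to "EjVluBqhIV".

The pattern: move the first 2 characters to the end (rotate left by 2), then convert every letter to lowercase.
On "EjVluBqhIV": the first step gives "VluBqhIVEj", and the second then gives "vlubqhivej".

vlubqhivej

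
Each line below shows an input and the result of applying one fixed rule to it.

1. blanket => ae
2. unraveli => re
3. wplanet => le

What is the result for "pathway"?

Looking at the pairs, the operation is to keep one character in every 3, starting at position 3 (positions 3rd, 6th, 9th, ...).
"pathway" → "ta".

ta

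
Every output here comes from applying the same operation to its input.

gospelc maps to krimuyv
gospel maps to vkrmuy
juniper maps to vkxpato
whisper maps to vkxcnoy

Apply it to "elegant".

Looking at the pairs, the operation is to move the last 3 characters to the front (rotate right by 3), then shift every letter 6 places forward in the alphabet (wrapping around).
Working it through for "elegant": intermediate "anteleg", final "gtzkrkm".

gtzkrkm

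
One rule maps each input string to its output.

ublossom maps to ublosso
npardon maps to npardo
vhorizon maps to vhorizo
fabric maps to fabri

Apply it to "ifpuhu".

ifpuh

The rule is to delete the last character.
For "ifpuhu" the result is "ifpuh".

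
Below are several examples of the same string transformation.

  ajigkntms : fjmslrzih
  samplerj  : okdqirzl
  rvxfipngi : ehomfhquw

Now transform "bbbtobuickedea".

snathbjdcdzaaa

In each case the input is transformed by: shift every letter 1 place backward in the alphabet (wrapping around), then move the first 3 characters to the end (rotate left by 3).
Working it through for "bbbtobuickedea": intermediate "aaasnathbjdcdz", final "snathbjdcdzaaa".
(Check on "ajigkntms": → "zihfjmslr" → "fjmslrzih" ✓)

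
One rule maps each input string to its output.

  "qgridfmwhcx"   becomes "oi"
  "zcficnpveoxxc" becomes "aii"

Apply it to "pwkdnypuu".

The pattern: shift every letter 11 places forward in the alphabet (wrapping around), then keep only the vowels.
For "pwkdnypuu", step one produces "ahvoyjaff"; step two turns that into "aoa".

aoa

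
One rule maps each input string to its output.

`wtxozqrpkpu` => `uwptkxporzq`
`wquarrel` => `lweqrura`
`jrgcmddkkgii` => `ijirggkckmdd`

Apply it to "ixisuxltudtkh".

Rule — take characters alternately from the front and the back (1st, last, 2nd, 2nd-last, ...), then swap each adjacent pair of characters (1↔2, 3↔4, ...).
For "ixisuxltudtkh", step one produces "ihxkitsduuxtl"; step two turns that into "hikxtidsuutxl".

hikxtidsuutxl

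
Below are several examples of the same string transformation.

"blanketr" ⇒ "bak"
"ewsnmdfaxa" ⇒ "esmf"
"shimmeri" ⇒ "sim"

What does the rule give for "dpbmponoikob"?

The rule is to keep every other character starting from the first (positions 1st, 3rd, 5th, ...), then delete the last character.
Starting from "dpbmponoikob": after the first operation, "dbpnio"; after the second, "dbpni".

dbpni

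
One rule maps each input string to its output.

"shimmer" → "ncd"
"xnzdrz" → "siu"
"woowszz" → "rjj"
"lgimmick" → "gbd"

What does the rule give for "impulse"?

The transformation: shift every letter 5 places backward in the alphabet (wrapping around), then keep only the first 3 characters.
Applying both steps to "impulse": "dhkpgnz", then "dhk".

dhk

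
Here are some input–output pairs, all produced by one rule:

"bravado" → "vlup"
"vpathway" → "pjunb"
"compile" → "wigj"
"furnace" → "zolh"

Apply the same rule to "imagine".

Rule — delete the last 3 characters, then shift every letter 6 places backward in the alphabet (wrapping around).
So "imagine" becomes "cgua".

cgua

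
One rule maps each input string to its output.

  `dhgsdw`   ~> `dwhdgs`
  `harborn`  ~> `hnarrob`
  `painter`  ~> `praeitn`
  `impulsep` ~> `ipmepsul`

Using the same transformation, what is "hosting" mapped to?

In each case the input is transformed by: take characters alternately from the front and the back (1st, last, 2nd, 2nd-last, ...).
So "hosting" becomes "hgonsit".

hgonsit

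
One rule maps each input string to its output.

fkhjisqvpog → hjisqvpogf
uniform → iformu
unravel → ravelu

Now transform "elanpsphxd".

The transformation: move the first character to the end, then delete the first character.
Starting from "elanpsphxd": after the first operation, "lanpsphxde"; after the second, "anpsphxde".
(Check on "unravel": → "nravelu" → "ravelu" ✓)

anpsphxde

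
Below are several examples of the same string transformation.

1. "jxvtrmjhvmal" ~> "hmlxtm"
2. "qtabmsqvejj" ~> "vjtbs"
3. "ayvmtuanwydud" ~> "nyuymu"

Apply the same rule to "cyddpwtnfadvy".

The pattern: keep every other character starting from the second (positions 2nd, 4th, 6th, ...), then move the first 3 characters to the end (rotate left by 3).
For "cyddpwtnfadvy" the result is "navydw".

navydw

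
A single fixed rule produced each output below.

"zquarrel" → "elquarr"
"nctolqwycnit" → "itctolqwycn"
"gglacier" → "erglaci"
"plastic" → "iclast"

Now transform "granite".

terani

What's happening: delete the first character, then move the last 2 characters to the front (rotate right by 2).
Applying both steps to "granite": "ranite", then "terani".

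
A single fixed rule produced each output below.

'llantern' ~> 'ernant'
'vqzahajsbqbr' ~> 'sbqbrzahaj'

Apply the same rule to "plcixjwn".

In each case the input is transformed by: delete the first 2 characters, then swap the front and back halves of the string.
Starting from "plcixjwn": after the first operation, "cixjwn"; after the second, "jwncix".

jwncix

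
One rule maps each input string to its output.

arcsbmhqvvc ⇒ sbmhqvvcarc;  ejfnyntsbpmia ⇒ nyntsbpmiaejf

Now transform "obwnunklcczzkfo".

The rule is to move the first 3 characters to the end (rotate left by 3).
So "obwnunklcczzkfo" becomes "nunklcczzkfoobw".

nunklcczzkfoobw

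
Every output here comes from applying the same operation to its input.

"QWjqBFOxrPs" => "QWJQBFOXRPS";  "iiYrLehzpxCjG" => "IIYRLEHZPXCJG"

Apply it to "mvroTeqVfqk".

In each case the input is transformed by: convert every letter to uppercase.
Doing the same to "mvroTeqVfqk": "MVROTEQVFQK".

MVROTEQVFQK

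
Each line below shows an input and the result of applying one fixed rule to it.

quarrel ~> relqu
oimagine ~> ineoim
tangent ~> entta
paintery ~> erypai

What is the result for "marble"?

blem

Each output is the input with this applied: move the last 3 characters to the front (rotate right by 3), then delete the last 2 characters.
On "marble": the first step gives "blemar", and the second then gives "blem".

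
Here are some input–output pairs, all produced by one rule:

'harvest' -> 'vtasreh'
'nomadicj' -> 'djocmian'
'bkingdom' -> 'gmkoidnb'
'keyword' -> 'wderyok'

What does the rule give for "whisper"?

What's happening: take characters alternately from the front and the back (1st, last, 2nd, 2nd-last, ...), then swap the first and last characters.
On "whisper": the first step gives "wrheips", and the second then gives "srheipw".

srheipw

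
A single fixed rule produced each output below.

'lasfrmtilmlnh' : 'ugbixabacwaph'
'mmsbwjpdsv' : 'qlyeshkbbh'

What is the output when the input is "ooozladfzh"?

oapsuowddd

Rule — shift every letter 11 places backward in the alphabet (wrapping around), then move the first 3 characters to the end (rotate left by 3).
"ooozladfzh" → "dddoapsuow" → "oapsuowddd".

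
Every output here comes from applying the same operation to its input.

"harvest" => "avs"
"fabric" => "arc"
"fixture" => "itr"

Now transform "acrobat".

The transformation: keep every other character starting from the second (positions 2nd, 4th, 6th, ...).
For "acrobat" the result is "coa".

coa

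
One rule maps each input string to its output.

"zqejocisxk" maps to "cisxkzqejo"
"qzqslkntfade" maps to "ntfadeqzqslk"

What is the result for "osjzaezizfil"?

Rule — swap the front and back halves of the string.
For "osjzaezizfil" the result is "zizfilosjzae".

zizfilosjzae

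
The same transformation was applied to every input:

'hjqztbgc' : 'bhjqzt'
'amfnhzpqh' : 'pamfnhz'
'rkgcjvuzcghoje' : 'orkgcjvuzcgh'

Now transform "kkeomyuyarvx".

rkkeomyuya

Looking at the pairs, the operation is to delete the last 2 characters, then move the last character to the front.
On "kkeomyuyarvx": the first step gives "kkeomyuyar", and the second then gives "rkkeomyuya".
(Check on "rkgcjvuzcghoje": → "rkgcjvuzcgho" → "orkgcjvuzcgh" ✓)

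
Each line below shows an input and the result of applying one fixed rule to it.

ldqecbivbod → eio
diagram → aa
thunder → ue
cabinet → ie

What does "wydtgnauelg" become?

aue

In each case the input is transformed by: delete the first 2 characters, then keep only the vowels.
Applying both steps to "wydtgnauelg": "dtgnauelg", then "aue".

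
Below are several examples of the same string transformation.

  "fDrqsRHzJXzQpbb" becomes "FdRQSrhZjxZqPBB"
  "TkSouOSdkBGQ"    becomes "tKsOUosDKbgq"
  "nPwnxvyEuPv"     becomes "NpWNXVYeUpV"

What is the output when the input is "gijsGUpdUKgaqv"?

The transformation: flip the case of every letter.
So "gijsGUpdUKgaqv" becomes "GIJSguPDukGAQV".

GIJSguPDukGAQV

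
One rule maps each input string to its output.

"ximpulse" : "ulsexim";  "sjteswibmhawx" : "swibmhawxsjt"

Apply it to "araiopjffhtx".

opjffhtxara

Each output is the input with this applied: move the first 3 characters to the end (rotate left by 3), then delete the first character.
Starting from "araiopjffhtx": after the first operation, "iopjffhtxara"; after the second, "opjffhtxara".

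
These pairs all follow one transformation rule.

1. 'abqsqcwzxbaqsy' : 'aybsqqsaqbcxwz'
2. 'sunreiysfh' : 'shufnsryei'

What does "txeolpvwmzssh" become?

The rule is to take characters alternately from the front and the back (1st, last, 2nd, 2nd-last, ...).
"txeolpvwmzssh" → "thxsesozlmpwv".

thxsesozlmpwv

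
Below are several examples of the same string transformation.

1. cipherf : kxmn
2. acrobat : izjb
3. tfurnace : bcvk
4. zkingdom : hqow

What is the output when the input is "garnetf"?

The pattern: keep every other character starting from the first (positions 1st, 3rd, 5th, ...), then shift every letter 8 places forward in the alphabet (wrapping around).
Applying both steps to "garnetf": "gref", then "ozmn".

ozmn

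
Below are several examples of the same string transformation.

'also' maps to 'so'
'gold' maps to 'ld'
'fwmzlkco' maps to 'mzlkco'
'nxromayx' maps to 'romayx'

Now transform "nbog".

In each case the input is transformed by: delete the first 2 characters.
So "nbog" becomes "og".

og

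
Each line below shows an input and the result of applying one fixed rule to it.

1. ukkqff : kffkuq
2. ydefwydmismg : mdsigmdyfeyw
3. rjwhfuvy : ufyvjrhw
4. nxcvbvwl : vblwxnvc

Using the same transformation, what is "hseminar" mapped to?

The pattern: swap each adjacent pair of characters (1↔2, 3↔4, ...), then swap the front and back halves of the string.
Starting from "hseminar": after the first operation, "shmenira"; after the second, "nirashme".

nirashme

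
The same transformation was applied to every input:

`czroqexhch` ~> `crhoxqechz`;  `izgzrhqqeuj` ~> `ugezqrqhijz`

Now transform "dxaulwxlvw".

In each case the input is transformed by: take characters alternately from the front and the back (1st, last, 2nd, 2nd-last, ...), then move the first 3 characters to the end (rotate left by 3).
Starting from "dxaulwxlvw": after the first operation, "dwxvaluxlw"; after the second, "valuxlwdwx".

valuxlwdwx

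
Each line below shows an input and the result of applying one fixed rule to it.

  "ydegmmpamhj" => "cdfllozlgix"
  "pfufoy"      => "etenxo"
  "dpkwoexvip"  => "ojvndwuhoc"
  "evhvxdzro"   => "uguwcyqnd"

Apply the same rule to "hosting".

Looking at the pairs, the operation is to shift every letter 1 place backward in the alphabet (wrapping around), then move the first character to the end.
On "hosting": the first step gives "gnrshmf", and the second then gives "nrshmfg".

nrshmfg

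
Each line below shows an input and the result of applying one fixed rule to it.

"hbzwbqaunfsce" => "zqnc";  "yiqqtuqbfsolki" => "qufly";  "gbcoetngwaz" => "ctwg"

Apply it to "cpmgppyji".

What's happening: move the first character to the end, then keep one character in every 3, starting at position 2 (positions 2nd, 5th, 8th, ...).
Working it through for "cpmgppyji": intermediate "pmgppyjic", final "mpi".

mpi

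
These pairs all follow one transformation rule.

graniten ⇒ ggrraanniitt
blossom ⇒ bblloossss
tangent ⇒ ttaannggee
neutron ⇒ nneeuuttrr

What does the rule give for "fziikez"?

In each case the input is transformed by: delete the last 2 characters, then double every character.
Working it through for "fziikez": intermediate "fziik", final "ffzziiiikk".

ffzziiiikk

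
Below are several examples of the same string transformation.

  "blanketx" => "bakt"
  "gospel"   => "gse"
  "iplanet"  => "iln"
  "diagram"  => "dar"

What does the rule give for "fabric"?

The rule is to move the last character to the front, then keep every other character starting from the second (positions 2nd, 4th, 6th, ...).
For "fabric", step one produces "cfabri"; step two turns that into "fbi".
(Check on "iplanet": → "tiplane" → "iln" ✓)

fbi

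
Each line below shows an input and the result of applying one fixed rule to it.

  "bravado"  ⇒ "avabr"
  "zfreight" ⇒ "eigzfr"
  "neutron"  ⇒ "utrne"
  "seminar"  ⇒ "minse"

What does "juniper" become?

Each output is the input with this applied: delete the last 2 characters, then move the last 3 characters to the front (rotate right by 3).
Applying both steps to "juniper": "junip", then "nipju".

nipju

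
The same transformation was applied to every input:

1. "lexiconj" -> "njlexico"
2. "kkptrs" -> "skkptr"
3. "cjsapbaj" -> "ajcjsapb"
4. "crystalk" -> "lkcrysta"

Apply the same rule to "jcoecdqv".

In each case the input is transformed by: swap the front and back halves of the string, then move the first 2 characters to the end (rotate left by 2).
Applying both steps to "jcoecdqv": "cdqvjcoe", then "qvjcoecd".

qvjcoecd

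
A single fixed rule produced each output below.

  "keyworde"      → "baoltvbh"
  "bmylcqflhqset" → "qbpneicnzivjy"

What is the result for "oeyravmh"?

Rule — reverse the string, then shift every letter 3 places backward in the alphabet (wrapping around).
So "oeyravmh" becomes "ejsxovbl".

ejsxovbl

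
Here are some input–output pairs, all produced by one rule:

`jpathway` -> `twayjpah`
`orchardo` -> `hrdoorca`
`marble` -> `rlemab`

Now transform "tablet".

bettal

The rule is to swap the front and back halves of the string, then swap the first and last characters.
Starting from "tablet": after the first operation, "lettab"; after the second, "bettal".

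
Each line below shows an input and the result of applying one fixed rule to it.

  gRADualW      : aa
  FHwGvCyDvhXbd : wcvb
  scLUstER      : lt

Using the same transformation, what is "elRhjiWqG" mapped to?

rig

What's happening: keep one character in every 3, starting at position 3 (positions 3rd, 6th, 9th, ...), then convert every letter to lowercase.
Working it through for "elRhjiWqG": intermediate "RiG", final "rig".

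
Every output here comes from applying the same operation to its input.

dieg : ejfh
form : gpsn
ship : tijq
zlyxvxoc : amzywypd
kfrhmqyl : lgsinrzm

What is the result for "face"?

gbdf

What's happening: shift every letter 1 place forward in the alphabet (wrapping around).
For "face" the result is "gbdf".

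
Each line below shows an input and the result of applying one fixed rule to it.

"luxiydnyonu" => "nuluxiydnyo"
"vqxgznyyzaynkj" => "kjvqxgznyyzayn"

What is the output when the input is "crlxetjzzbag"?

agcrlxetjzzb

The rule is to move the last 2 characters to the front (rotate right by 2).
Doing the same to "crlxetjzzbag": "agcrlxetjzzb".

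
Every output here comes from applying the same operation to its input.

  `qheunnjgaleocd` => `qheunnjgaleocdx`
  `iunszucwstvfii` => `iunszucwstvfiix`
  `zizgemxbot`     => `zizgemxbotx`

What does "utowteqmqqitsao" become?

The transformation: append "x".
Applying that to "utowteqmqqitsao" gives "utowteqmqqitsaox".

utowteqmqqitsaox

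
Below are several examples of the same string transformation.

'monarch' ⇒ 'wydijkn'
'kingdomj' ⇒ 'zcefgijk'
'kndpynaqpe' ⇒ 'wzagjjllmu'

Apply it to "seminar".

waeijno

The transformation: sort the characters into alphabetical order, then shift every letter 4 places backward in the alphabet (wrapping around).
Starting from "seminar": after the first operation, "aeimnrs"; after the second, "waeijno".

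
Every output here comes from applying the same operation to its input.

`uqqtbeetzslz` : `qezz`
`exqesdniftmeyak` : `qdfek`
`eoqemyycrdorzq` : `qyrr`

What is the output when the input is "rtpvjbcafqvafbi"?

In each case the input is transformed by: keep one character in every 3, starting at position 3 (positions 3rd, 6th, 9th, ...).
On "rtpvjbcafqvafbi" that produces "pbfai".

pbfai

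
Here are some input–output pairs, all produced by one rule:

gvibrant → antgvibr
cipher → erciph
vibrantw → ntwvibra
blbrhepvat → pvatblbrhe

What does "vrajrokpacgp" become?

pacgpvrajrok

Looking at the pairs, the operation is to move the first character to the end, then swap the front and back halves of the string.
Applying that to "vrajrokpacgp" gives "pacgpvrajrok".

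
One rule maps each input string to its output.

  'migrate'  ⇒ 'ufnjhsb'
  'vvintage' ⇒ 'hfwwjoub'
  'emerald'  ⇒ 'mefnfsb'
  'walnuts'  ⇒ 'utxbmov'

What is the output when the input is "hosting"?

ohiptuj

The rule is to shift every letter 1 place forward in the alphabet (wrapping around), then move the last 2 characters to the front (rotate right by 2).
Working it through for "hosting": intermediate "iptujoh", final "ohiptuj".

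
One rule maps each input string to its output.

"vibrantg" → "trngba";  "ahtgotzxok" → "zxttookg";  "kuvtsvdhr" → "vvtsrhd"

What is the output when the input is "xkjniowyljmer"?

In each case the input is transformed by: delete the first 2 characters, then sort the characters into reverse alphabetical order.
Working it through for "xkjniowyljmer": intermediate "jniowyljmer", final "ywronmljjie".
(Check on "ahtgotzxok": → "tgotzxok" → "zxttookg" ✓)

ywronmljjie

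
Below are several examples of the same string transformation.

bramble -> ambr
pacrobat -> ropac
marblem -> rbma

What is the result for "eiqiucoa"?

iueiq

In each case the input is transformed by: delete the last 3 characters, then move the last 2 characters to the front (rotate right by 2).
Starting from "eiqiucoa": after the first operation, "eiqiu"; after the second, "iueiq".
(Check on "bramble": → "bram" → "ambr" ✓)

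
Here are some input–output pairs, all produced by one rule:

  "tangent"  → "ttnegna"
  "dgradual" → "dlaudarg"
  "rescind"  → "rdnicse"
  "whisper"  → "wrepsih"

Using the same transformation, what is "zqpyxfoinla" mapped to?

zalniofxypq

The pattern: move the first character to the end, then reverse the string.
Applying both steps to "zqpyxfoinla": "qpyxfoinlaz", then "zalniofxypq".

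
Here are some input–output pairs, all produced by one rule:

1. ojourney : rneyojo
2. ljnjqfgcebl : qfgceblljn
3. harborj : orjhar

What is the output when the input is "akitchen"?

chenaki

Looking at the pairs, the operation is to move the first 3 characters to the end (rotate left by 3), then delete the first character.
Starting from "akitchen": after the first operation, "tchenaki"; after the second, "chenaki".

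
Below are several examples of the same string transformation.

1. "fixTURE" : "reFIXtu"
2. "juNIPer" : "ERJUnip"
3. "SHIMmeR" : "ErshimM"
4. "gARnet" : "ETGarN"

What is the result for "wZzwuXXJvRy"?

rYWzZWUxxjV

The rule is to move the last 2 characters to the front (rotate right by 2), then flip the case of every letter.
On "wZzwuXXJvRy": the first step gives "RywZzwuXXJv", and the second then gives "rYWzZWUxxjV".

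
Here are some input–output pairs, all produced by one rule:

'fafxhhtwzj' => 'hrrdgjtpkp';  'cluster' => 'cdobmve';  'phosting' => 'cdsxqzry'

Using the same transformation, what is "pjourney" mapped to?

ebxoizty

What's happening: move the first 3 characters to the end (rotate left by 3), then shift every letter 10 places forward in the alphabet (wrapping around).
Working it through for "pjourney": intermediate "urneypjo", final "ebxoizty".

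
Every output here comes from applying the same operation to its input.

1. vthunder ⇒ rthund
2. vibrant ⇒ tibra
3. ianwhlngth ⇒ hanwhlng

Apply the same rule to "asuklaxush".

hsuklaxu

Each output is the input with this applied: swap the first and last characters, then delete the last 2 characters.
Working it through for "asuklaxush": intermediate "hsuklaxusa", final "hsuklaxu".
(Check on "vibrant": → "tibranv" → "tibra" ✓)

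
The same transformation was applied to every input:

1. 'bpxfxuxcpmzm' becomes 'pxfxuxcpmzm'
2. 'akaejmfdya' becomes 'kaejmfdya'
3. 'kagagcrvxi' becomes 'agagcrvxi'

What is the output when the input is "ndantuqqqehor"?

dantuqqqehor

Looking at the pairs, the operation is to delete the first character.
"ndantuqqqehor" → "dantuqqqehor".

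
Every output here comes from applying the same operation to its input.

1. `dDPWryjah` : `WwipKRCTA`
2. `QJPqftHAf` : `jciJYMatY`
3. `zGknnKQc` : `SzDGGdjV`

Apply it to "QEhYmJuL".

jxArFcNe

Each output is the input with this applied: shift every letter 7 places backward in the alphabet (wrapping around), then flip the case of every letter.
"QEhYmJuL" → "JXaRfCnE" → "jxArFcNe".
(Check on "dDPWryjah": → "wWIPkrcta" → "WwipKRCTA" ✓)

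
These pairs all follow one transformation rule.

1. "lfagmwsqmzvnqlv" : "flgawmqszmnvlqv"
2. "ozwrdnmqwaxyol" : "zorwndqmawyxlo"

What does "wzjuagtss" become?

zwujgasts

Each output is the input with this applied: swap each adjacent pair of characters (1↔2, 3↔4, ...).
"wzjuagtss" → "zwujgasts".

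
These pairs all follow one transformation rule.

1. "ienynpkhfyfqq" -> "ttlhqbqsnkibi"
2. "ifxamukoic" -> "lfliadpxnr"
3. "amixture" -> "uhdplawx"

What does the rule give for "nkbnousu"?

vxqneqrx

Looking at the pairs, the operation is to shift every letter 3 places forward in the alphabet (wrapping around), then move the last 2 characters to the front (rotate right by 2).
For "nkbnousu", step one produces "qneqrxvx"; step two turns that into "vxqneqrx".
(Check on "amixture": → "dplawxuh" → "uhdplawx" ✓)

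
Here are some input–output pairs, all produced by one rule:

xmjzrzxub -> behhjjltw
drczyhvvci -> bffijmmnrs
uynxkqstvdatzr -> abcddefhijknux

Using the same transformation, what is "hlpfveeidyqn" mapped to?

What's happening: shift every letter 10 places forward in the alphabet (wrapping around), then sort the characters into alphabetical order.
Working it through for "hlpfveeidyqn": intermediate "rvzpfoosniax", final "afinooprsvxz".

afinooprsvxz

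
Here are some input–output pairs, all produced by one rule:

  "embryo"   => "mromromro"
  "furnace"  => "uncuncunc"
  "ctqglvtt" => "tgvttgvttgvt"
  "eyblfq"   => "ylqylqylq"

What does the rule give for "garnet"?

The rule is to keep every other character starting from the second (positions 2nd, 4th, 6th, ...), then write the whole string 3 times in a row.
Working it through for "garnet": intermediate "ant", final "antantant".
(Check on "furnace": → "unc" → "uncuncunc" ✓)

antantant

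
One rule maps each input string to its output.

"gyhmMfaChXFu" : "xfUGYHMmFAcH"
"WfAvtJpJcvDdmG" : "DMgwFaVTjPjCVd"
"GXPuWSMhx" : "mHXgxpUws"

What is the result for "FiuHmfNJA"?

The rule is to flip the case of every letter, then move the last 3 characters to the front (rotate right by 3).
Applying both steps to "FiuHmfNJA": "fIUhMFnja", then "njafIUhMF".

njafIUhMF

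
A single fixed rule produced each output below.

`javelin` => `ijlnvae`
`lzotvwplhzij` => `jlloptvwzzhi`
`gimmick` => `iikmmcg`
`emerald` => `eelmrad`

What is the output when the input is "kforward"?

The rule is to sort the characters into alphabetical order, then move the first 2 characters to the end (rotate left by 2).
Applying both steps to "kforward": "adfkorrw", then "fkorrwad".
(Check on "lzotvwplhzij": → "hijlloptvwzz" → "jlloptvwzzhi" ✓)

fkorrwad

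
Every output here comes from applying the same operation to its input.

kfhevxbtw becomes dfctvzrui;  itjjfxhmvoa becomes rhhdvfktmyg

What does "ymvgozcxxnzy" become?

ktemxavvlxww

Looking at the pairs, the operation is to move the first character to the end, then shift every letter 2 places backward in the alphabet (wrapping around).
Working it through for "ymvgozcxxnzy": intermediate "mvgozcxxnzyy", final "ktemxavvlxww".
(Check on "kfhevxbtw": → "fhevxbtwk" → "dfctvzrui" ✓)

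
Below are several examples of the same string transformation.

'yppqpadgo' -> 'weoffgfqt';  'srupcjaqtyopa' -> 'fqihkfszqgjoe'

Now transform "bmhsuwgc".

wsrcxikm

What's happening: move the last 2 characters to the front (rotate right by 2), then shift every letter 10 places backward in the alphabet (wrapping around).
Working it through for "bmhsuwgc": intermediate "gcbmhsuw", final "wsrcxikm".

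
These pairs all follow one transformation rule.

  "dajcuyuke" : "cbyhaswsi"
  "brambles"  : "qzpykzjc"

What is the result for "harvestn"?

Looking at the pairs, the operation is to shift every letter 2 places backward in the alphabet (wrapping around), then move the last character to the front.
"harvestn" → "fyptcqrl" → "lfyptcqr".

lfyptcqr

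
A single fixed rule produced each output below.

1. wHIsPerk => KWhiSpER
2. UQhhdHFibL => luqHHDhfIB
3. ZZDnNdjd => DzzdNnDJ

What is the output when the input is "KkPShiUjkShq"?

The transformation: move the last character to the front, then flip the case of every letter.
Doing the same to "KkPShiUjkShq": "QkKpsHIuJKsH".

QkKpsHIuJKsH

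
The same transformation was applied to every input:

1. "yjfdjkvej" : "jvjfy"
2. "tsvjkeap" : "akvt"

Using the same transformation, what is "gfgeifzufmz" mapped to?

zfzigg

Rule — keep every other character starting from the first (positions 1st, 3rd, 5th, ...), then reverse the string.
Doing the same to "gfgeifzufmz": "zfzigg".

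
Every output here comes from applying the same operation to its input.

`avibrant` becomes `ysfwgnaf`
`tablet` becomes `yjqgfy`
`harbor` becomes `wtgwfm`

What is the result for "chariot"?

ytnwfmh

In each case the input is transformed by: reverse the string, then shift every letter 5 places forward in the alphabet (wrapping around).
"chariot" → "toirahc" → "ytnwfmh".
(Check on "tablet": → "telbat" → "yjqgfy" ✓)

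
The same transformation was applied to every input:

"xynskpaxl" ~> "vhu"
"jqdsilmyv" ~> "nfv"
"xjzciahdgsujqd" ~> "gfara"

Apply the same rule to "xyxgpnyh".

vme

In each case the input is transformed by: shift every letter 3 places backward in the alphabet (wrapping around), then keep one character in every 3, starting at position 2 (positions 2nd, 5th, 8th, ...).
"xyxgpnyh" → "uvudmkve" → "vme".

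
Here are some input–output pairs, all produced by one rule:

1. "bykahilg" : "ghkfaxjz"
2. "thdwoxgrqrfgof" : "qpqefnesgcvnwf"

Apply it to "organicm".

mhblnqfz

Looking at the pairs, the operation is to shift every letter 1 place backward in the alphabet (wrapping around), then swap the front and back halves of the string.
"organicm" → "mhblnqfz".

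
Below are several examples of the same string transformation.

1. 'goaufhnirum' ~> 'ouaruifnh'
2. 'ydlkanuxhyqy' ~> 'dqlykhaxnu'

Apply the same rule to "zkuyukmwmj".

kmuwymuk

Looking at the pairs, the operation is to take characters alternately from the front and the back (1st, last, 2nd, 2nd-last, ...), then delete the first 2 characters.
"zkuyukmwmj" → "zjkmuwymuk" → "kmuwymuk".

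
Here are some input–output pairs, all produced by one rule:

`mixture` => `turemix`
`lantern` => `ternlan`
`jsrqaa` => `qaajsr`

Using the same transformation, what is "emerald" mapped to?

raldeme

The pattern: move the first 3 characters to the end (rotate left by 3).
So "emerald" becomes "raldeme".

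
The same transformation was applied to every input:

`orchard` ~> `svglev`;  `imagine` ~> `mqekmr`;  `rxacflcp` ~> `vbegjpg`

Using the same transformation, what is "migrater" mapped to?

qmkvexi

The rule is to shift every letter 4 places forward in the alphabet (wrapping around), then delete the last character.
Working it through for "migrater": intermediate "qmkvexiv", final "qmkvexi".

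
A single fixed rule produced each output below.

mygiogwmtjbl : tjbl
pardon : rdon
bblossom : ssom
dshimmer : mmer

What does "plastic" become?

stic

What's happening: keep only the last 4 characters.
Doing the same to "plastic": "stic".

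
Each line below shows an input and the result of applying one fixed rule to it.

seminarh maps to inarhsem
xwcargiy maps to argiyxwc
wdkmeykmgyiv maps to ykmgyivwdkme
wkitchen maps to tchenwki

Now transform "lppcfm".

pcfmlp

Looking at the pairs, the operation is to move the last character to the front, then swap the front and back halves of the string.
Starting from "lppcfm": after the first operation, "mlppcf"; after the second, "pcfmlp".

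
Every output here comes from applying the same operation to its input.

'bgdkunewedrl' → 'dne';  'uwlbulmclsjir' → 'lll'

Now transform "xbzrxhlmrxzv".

zhr

The transformation: delete the last 3 characters, then keep one character in every 3, starting at position 3 (positions 3rd, 6th, 9th, ...).
Working it through for "xbzrxhlmrxzv": intermediate "xbzrxhlmr", final "zhr".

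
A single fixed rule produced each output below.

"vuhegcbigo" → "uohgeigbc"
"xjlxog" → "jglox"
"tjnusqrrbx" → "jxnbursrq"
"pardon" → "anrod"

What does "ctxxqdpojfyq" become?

Rule — delete the first character, then take characters alternately from the front and the back (1st, last, 2nd, 2nd-last, ...).
Applying both steps to "ctxxqdpojfyq": "txxqdpojfyq", then "tqxyxfqjdop".

tqxyxfqjdop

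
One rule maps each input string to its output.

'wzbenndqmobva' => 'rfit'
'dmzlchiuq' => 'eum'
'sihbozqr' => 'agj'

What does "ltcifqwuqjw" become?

The transformation: keep one character in every 3, starting at position 2 (positions 2nd, 5th, 8th, ...), then shift every letter 8 places backward in the alphabet (wrapping around).
On "ltcifqwuqjw": the first step gives "tfuw", and the second then gives "lxmo".

lxmo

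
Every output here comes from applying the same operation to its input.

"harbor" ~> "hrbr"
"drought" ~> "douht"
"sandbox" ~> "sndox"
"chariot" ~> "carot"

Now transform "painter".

piner

The pattern: double every character, then keep one character in every 3, starting at position 2 (positions 2nd, 5th, 8th, ...).
For "painter" the result is "piner".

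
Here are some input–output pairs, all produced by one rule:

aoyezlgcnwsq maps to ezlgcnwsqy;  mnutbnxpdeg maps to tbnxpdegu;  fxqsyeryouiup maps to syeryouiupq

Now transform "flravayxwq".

Looking at the pairs, the operation is to delete the first 2 characters, then move the first character to the end.
Working it through for "flravayxwq": intermediate "ravayxwq", final "avayxwqr".

avayxwqr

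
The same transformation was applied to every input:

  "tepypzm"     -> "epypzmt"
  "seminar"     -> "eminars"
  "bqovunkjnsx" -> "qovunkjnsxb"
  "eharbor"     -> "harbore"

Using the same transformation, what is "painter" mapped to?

ainterp

The rule is to move the first character to the end.
So "painter" becomes "ainterp".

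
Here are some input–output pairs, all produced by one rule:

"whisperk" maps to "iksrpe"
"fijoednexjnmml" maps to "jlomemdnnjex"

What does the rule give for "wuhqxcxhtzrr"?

hrqrxzctxh

In each case the input is transformed by: delete the first 2 characters, then take characters alternately from the front and the back (1st, last, 2nd, 2nd-last, ...).
For "wuhqxcxhtzrr", step one produces "hqxcxhtzrr"; step two turns that into "hrqrxzctxh".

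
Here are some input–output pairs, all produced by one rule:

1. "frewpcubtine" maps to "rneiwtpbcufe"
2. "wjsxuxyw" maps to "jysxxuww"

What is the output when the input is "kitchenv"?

intechkv

The pattern: take characters alternately from the front and the back (1st, last, 2nd, 2nd-last, ...), then move the first 2 characters to the end (rotate left by 2).
Starting from "kitchenv": after the first operation, "kvintech"; after the second, "intechkv".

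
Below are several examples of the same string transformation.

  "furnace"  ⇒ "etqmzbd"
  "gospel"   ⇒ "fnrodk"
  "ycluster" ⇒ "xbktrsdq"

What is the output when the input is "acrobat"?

Looking at the pairs, the operation is to shift every letter 1 place backward in the alphabet (wrapping around).
Doing the same to "acrobat": "zbqnazs".

zbqnazs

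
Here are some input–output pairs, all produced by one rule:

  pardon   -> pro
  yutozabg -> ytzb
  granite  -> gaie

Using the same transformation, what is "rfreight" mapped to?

In each case the input is transformed by: keep every other character starting from the first (positions 1st, 3rd, 5th, ...).
On "rfreight" that produces "rrih".

rrih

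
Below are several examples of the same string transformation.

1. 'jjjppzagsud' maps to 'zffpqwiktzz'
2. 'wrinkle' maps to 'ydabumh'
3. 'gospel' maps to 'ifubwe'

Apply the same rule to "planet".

In each case the input is transformed by: shift every letter 10 places backward in the alphabet (wrapping around), then move the first 2 characters to the end (rotate left by 2).
"planet" → "fbqduj" → "qdujfb".

qdujfb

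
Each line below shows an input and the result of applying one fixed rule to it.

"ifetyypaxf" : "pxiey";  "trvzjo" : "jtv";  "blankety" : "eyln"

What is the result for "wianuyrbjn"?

rjwau

Looking at the pairs, the operation is to swap the front and back halves of the string, then keep every other character starting from the second (positions 2nd, 4th, 6th, ...).
So "wianuyrbjn" becomes "rjwau".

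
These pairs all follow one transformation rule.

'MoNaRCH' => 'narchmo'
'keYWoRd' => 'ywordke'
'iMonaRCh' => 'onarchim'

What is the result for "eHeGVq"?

egvqeh

Each output is the input with this applied: move the first 2 characters to the end (rotate left by 2), then convert every letter to lowercase.
For "eHeGVq", step one produces "eGVqeH"; step two turns that into "egvqeh".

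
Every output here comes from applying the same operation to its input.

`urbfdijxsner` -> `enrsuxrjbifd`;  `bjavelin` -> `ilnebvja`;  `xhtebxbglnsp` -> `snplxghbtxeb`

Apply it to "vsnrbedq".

deqbvrsn

Rule — move the last 2 characters to the front (rotate right by 2), then take characters alternately from the front and the back (1st, last, 2nd, 2nd-last, ...).
On "vsnrbedq": the first step gives "dqvsnrbe", and the second then gives "deqbvrsn".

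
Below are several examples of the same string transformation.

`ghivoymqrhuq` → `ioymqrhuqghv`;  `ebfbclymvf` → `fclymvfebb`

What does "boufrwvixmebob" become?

urwvixmebobbof

The transformation: move the first 3 characters to the end (rotate left by 3), then swap the first and last characters.
For "boufrwvixmebob", step one produces "frwvixmebobbou"; step two turns that into "urwvixmebobbof".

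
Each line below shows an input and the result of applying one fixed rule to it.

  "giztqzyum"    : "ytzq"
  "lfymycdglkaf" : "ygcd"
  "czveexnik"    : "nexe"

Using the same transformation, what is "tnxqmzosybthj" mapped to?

yzso

What's happening: take characters alternately from the front and the back (1st, last, 2nd, 2nd-last, ...), then keep only the last 4 characters.
Applying that to "tnxqmzosybthj" gives "yzso".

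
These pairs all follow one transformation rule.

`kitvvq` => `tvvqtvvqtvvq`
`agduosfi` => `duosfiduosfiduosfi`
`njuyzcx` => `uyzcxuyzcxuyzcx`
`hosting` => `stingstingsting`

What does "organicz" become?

ganiczganiczganicz

Rule — delete the first 2 characters, then write the whole string 3 times in a row.
For "organicz", step one produces "ganicz"; step two turns that into "ganiczganiczganicz".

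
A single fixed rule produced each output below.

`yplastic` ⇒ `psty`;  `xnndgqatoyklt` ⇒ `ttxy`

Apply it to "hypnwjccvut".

uvwy

The transformation: sort the characters into alphabetical order, then keep only the last 4 characters.
On "hypnwjccvut": the first step gives "cchjnptuvwy", and the second then gives "uvwy".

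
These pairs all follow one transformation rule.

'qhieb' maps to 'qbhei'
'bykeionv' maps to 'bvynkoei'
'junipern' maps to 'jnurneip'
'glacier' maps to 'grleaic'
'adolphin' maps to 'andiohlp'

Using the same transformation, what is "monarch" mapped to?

In each case the input is transformed by: take characters alternately from the front and the back (1st, last, 2nd, 2nd-last, ...).
So "monarch" becomes "mhocnra".

mhocnra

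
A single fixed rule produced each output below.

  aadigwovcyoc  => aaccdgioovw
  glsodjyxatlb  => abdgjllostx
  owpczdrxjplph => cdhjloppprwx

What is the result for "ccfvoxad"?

accdfov

Each output is the input with this applied: sort the characters into alphabetical order, then delete the last character.
Applying both steps to "ccfvoxad": "accdfovx", then "accdfov".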